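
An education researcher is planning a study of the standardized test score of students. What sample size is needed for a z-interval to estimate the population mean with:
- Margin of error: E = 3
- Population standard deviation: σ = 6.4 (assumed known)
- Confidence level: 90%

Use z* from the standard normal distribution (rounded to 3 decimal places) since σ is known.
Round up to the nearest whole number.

Using z* since population σ is known (z-interval formula).

For 90% confidence, z* = 1.645 (from standard normal table)

Sample size formula for z-interval: n = (z*σ/E)²

n = (1.645 × 6.4 / 3)²
  = (3.509333)²
  = 12.3154

Round up to the nearest whole number: n = 13

13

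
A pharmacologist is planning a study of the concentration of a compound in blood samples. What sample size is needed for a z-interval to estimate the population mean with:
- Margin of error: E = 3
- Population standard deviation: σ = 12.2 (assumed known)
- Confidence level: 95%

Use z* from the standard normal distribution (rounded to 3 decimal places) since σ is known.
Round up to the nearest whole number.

Using z* since population σ is known (z-interval formula).

For 95% confidence, z* = 1.96 (from standard normal table)

Sample size formula for z-interval: n = (z*σ/E)²

n = (1.96 × 12.2 / 3)²
  = (7.970667)²
  = 63.5315

Round up to the nearest whole number: n = 64

64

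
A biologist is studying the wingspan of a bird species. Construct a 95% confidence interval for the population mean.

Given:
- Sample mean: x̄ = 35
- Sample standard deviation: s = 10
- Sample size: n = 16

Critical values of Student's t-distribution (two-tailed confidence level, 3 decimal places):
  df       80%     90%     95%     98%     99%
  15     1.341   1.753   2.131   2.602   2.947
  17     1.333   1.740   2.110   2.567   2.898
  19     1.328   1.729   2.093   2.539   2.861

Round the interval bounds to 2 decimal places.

The population standard deviation σ is unknown (only the sample standard deviation s is given), so use a t-interval with df = n - 1 = 16 - 1 = 15.

For 95% confidence with df = 15, t* = 2.131 (from t-table)

Standard error: SE = s/√n = 10/√16 = 2.500000

Margin of error: E = t* × SE = 2.131 × 2.500000 = 5.3275

T-interval: x̄ ± E = 35 ± 5.3275 = (29.6725, 40.3275)

Rounded to 2 decimal places:

(29.67, 40.33)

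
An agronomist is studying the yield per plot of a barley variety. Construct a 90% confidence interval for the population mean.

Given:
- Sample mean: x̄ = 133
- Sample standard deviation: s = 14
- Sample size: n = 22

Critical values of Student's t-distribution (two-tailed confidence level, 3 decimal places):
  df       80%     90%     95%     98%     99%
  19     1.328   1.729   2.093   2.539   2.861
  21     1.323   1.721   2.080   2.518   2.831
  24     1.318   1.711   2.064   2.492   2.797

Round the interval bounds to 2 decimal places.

The population standard deviation σ is unknown (only the sample standard deviation s is given), so use a t-interval with df = n - 1 = 22 - 1 = 21.

For 90% confidence with df = 21, t* = 1.721 (from t-table)

Standard error: SE = s/√n = 14/√22 = 2.984810

Margin of error: E = t* × SE = 1.721 × 2.984810 = 5.1369

T-interval: x̄ ± E = 133 ± 5.1369 = (127.8631, 138.1369)

Rounded to 2 decimal places:

(127.86, 138.14)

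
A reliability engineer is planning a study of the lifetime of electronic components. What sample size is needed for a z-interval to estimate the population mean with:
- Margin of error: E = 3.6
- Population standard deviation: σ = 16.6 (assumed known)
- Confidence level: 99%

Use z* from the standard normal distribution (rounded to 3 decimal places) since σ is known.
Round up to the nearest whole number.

Using z* since population σ is known (z-interval formula).

For 99% confidence, z* = 2.576 (from standard normal table)

Sample size formula for z-interval: n = (z*σ/E)²

n = (2.576 × 16.6 / 3.6)²
  = (11.878222)²
  = 141.0922

Round up to the nearest whole number: n = 142

142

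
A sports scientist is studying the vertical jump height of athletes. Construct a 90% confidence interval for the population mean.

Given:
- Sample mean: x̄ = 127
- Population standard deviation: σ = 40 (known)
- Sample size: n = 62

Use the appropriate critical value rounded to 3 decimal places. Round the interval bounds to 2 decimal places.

The population standard deviation σ is known, so use a z-interval (standard normal critical value).

For 90% confidence, z* = 1.645 (from standard normal table)

Standard error: SE = σ/√n = 40/√62 = 5.080005

Margin of error: E = z* × SE = 1.645 × 5.080005 = 8.3566

Z-interval: x̄ ± E = 127 ± 8.3566 = (118.6434, 135.3566)

Rounded to 2 decimal places:

(118.64, 135.36)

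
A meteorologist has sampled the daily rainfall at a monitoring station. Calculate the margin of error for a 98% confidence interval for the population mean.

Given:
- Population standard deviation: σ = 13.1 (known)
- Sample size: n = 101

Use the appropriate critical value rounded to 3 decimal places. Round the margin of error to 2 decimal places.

The population standard deviation σ is known, so use the z-interval margin of error formula.

For 98% confidence, z* = 2.326 (from standard normal table)

Margin of error formula for z-interval: E = z* × σ/√n

E = 2.326 × 13.1/√101
  = 2.326 × 1.303499
  = 3.0319

Rounded to 2 decimal places:

3.03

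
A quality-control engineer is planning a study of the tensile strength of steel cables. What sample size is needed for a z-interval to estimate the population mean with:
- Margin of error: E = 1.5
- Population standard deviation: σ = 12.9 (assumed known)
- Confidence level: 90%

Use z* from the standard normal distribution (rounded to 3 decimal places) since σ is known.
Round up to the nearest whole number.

Using z* since population σ is known (z-interval formula).

For 90% confidence, z* = 1.645 (from standard normal table)

Sample size formula for z-interval: n = (z*σ/E)²

n = (1.645 × 12.9 / 1.5)²
  = (14.147000)²
  = 200.1376

Round up to the nearest whole number: n = 201

201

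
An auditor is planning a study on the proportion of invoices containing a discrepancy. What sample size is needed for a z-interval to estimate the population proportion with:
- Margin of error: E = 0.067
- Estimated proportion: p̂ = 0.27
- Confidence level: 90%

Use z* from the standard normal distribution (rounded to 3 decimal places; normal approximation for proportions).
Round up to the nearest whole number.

Using z* for proportion z-interval (normal approximation).

For 90% confidence, z* = 1.645 (from standard normal table)

Sample size formula for proportion z-interval: n = z*²p̂(1-p̂)/E²

n = 1.645² × 0.27 × 0.73 / 0.067²
  = 2.706025 × 0.1971 / 0.004489
  = 118.8143

Round up to the nearest whole number: n = 119

119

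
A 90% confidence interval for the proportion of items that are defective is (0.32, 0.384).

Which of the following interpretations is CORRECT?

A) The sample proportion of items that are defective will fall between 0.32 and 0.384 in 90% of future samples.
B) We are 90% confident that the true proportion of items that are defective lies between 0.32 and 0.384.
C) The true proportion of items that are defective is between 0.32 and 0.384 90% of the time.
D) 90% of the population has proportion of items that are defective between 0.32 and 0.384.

A confidence interval represents our confidence in the procedure, not a probability statement about the parameter.

Key concept: If we repeated this sampling process many times and computed a 90% CI each time, about 90% of those intervals would contain the true population parameter.

For this specific interval (0.32, 0.384):
- Midpoint (point estimate): 0.352
- Margin of error: 0.032

The correct interpretation is the one stating confidence that the true parameter lies in the interval — option B.

B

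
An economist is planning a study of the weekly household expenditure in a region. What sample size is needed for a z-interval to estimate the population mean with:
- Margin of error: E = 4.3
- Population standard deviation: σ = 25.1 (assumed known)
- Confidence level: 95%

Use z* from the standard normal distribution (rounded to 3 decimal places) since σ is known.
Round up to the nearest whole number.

Using z* since population σ is known (z-interval formula).

For 95% confidence, z* = 1.96 (from standard normal table)

Sample size formula for z-interval: n = (z*σ/E)²

n = (1.96 × 25.1 / 4.3)²
  = (11.440930)²
  = 130.8949

Round up to the nearest whole number: n = 131

131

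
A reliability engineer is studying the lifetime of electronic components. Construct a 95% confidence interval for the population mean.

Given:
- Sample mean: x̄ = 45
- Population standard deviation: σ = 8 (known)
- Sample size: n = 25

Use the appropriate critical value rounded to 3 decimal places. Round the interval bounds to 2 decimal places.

The population standard deviation σ is known, so use a z-interval (standard normal critical value).

For 95% confidence, z* = 1.96 (from standard normal table)

Standard error: SE = σ/√n = 8/√25 = 1.600000

Margin of error: E = z* × SE = 1.96 × 1.600000 = 3.1360

Z-interval: x̄ ± E = 45 ± 3.1360 = (41.8640, 48.1360)

Rounded to 2 decimal places:

(41.86, 48.14)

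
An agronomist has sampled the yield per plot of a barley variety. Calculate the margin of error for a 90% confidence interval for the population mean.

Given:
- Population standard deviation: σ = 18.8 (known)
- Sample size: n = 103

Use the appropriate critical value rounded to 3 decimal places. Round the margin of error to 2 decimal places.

The population standard deviation σ is known, so use the z-interval margin of error formula.

For 90% confidence, z* = 1.645 (from standard normal table)

Margin of error formula for z-interval: E = z* × σ/√n

E = 1.645 × 18.8/√103
  = 1.645 × 1.852419
  = 3.0472

Rounded to 2 decimal places:

3.05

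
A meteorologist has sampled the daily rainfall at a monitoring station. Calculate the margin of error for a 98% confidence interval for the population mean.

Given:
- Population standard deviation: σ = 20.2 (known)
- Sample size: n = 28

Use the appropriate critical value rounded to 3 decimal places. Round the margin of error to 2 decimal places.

The population standard deviation σ is known, so use the z-interval margin of error formula.

For 98% confidence, z* = 2.326 (from standard normal table)

Margin of error formula for z-interval: E = z* × σ/√n

E = 2.326 × 20.2/√28
  = 2.326 × 3.817441
  = 8.8794

Rounded to 2 decimal places:

8.88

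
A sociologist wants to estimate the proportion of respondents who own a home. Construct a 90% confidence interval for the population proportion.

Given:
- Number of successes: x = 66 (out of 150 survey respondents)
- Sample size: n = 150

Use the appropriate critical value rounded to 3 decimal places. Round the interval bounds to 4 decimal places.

Sample proportion: p̂ = 66/150 = 0.440000

Check conditions for normal approximation:
  np̂ = 66 ≥ 10 ✓
  n(1-p̂) = 84 ≥ 10 ✓

The sample is large enough, so use a z-interval (normal approximation) for the proportion.

For 90% confidence, z* = 1.645 (from standard normal table)

Standard error: SE = √(p̂(1-p̂)/n) = √(0.440000×0.560000/150) = 0.04052982

Margin of error: E = z* × SE = 1.645 × 0.04052982 = 0.066672

Z-interval: p̂ ± E = 0.440000 ± 0.066672 = (0.373328, 0.506672)

Rounded to 4 decimal places:

(0.3733, 0.5067)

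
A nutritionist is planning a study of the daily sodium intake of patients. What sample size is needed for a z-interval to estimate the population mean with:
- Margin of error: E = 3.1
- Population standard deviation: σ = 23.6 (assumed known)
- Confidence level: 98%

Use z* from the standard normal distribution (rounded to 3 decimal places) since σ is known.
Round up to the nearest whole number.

Using z* since population σ is known (z-interval formula).

For 98% confidence, z* = 2.326 (from standard normal table)

Sample size formula for z-interval: n = (z*σ/E)²

n = (2.326 × 23.6 / 3.1)²
  = (17.707613)²
  = 313.5596

Round up to the nearest whole number: n = 314

314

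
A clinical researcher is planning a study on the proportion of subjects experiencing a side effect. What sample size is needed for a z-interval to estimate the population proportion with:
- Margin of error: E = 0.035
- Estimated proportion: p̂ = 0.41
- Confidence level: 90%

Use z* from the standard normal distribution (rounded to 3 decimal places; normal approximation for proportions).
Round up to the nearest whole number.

Using z* for proportion z-interval (normal approximation).

For 90% confidence, z* = 1.645 (from standard normal table)

Sample size formula for proportion z-interval: n = z*²p̂(1-p̂)/E²

n = 1.645² × 0.41 × 0.59 / 0.035²
  = 2.706025 × 0.2419 / 0.001225
  = 534.3571

Round up to the nearest whole number: n = 535

535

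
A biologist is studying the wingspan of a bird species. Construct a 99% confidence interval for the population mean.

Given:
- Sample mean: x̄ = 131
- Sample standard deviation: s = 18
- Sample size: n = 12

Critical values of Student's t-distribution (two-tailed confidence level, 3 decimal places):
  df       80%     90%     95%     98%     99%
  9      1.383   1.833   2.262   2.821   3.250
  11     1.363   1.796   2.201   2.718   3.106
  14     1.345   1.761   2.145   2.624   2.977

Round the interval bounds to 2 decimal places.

The population standard deviation σ is unknown (only the sample standard deviation s is given), so use a t-interval with df = n - 1 = 12 - 1 = 11.

For 99% confidence with df = 11, t* = 3.106 (from t-table)

Standard error: SE = s/√n = 18/√12 = 5.196152

Margin of error: E = t* × SE = 3.106 × 5.196152 = 16.1392

T-interval: x̄ ± E = 131 ± 16.1392 = (114.8608, 147.1392)

Rounded to 2 decimal places:

(114.86, 147.14)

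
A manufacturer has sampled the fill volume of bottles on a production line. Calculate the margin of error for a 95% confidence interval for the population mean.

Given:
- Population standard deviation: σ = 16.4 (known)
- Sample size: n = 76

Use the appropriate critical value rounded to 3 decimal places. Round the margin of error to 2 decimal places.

The population standard deviation σ is known, so use the z-interval margin of error formula.

For 95% confidence, z* = 1.96 (from standard normal table)

Margin of error formula for z-interval: E = z* × σ/√n

E = 1.96 × 16.4/√76
  = 1.96 × 1.881209
  = 3.6872

Rounded to 2 decimal places:

3.69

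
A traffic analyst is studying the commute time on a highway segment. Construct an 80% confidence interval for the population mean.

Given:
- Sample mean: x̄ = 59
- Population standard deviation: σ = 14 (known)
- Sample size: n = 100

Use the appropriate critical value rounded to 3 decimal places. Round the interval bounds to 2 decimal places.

The population standard deviation σ is known, so use a z-interval (standard normal critical value).

For 80% confidence, z* = 1.282 (from standard normal table)

Standard error: SE = σ/√n = 14/√100 = 1.400000

Margin of error: E = z* × SE = 1.282 × 1.400000 = 1.7948

Z-interval: x̄ ± E = 59 ± 1.7948 = (57.2052, 60.7948)

Rounded to 2 decimal places:

(57.21, 60.79)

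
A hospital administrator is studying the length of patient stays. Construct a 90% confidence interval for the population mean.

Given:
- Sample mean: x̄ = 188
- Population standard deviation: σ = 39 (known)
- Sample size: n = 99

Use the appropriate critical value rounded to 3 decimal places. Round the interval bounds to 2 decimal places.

The population standard deviation σ is known, so use a z-interval (standard normal critical value).

For 90% confidence, z* = 1.645 (from standard normal table)

Standard error: SE = σ/√n = 39/√99 = 3.919647

Margin of error: E = z* × SE = 1.645 × 3.919647 = 6.4478

Z-interval: x̄ ± E = 188 ± 6.4478 = (181.5522, 194.4478)

Rounded to 2 decimal places:

(181.55, 194.45)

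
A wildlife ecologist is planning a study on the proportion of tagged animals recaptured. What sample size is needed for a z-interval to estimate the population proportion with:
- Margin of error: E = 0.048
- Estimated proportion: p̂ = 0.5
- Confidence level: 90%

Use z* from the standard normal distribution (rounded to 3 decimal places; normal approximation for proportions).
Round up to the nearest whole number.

Using z* for proportion z-interval (normal approximation).

For 90% confidence, z* = 1.645 (from standard normal table)

Sample size formula for proportion z-interval: n = z*²p̂(1-p̂)/E²

n = 1.645² × 0.5 × 0.5 / 0.048²
  = 2.706025 × 0.25 / 0.002304
  = 293.6225

Round up to the nearest whole number: n = 294

294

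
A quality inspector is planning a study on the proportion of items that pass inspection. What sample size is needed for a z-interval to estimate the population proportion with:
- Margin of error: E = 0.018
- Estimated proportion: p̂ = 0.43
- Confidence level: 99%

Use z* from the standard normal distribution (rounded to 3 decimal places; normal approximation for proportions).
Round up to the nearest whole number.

Using z* for proportion z-interval (normal approximation).

For 99% confidence, z* = 2.576 (from standard normal table)

Sample size formula for proportion z-interval: n = z*²p̂(1-p̂)/E²

n = 2.576² × 0.43 × 0.57 / 0.018²
  = 6.635776 × 0.2451 / 0.000324
  = 5019.8417

Round up to the nearest whole number: n = 5020

5020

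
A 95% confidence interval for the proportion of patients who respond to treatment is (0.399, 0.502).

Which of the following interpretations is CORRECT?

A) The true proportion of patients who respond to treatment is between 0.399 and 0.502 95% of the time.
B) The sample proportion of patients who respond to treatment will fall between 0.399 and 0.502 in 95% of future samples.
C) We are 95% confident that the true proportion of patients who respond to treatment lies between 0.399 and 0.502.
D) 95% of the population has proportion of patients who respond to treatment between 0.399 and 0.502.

A confidence interval represents our confidence in the procedure, not a probability statement about the parameter.

Key concept: If we repeated this sampling process many times and computed a 95% CI each time, about 95% of those intervals would contain the true population parameter.

For this specific interval (0.399, 0.502):
- Midpoint (point estimate): 0.4505
- Margin of error: 0.0515

The correct interpretation is the one stating confidence that the true parameter lies in the interval — option C.

C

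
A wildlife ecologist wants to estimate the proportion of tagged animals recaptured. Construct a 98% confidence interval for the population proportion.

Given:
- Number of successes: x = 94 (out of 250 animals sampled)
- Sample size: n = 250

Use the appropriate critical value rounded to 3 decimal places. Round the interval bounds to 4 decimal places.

Sample proportion: p̂ = 94/250 = 0.376000

Check conditions for normal approximation:
  np̂ = 94 ≥ 10 ✓
  n(1-p̂) = 156 ≥ 10 ✓

The sample is large enough, so use a z-interval (normal approximation) for the proportion.

For 98% confidence, z* = 2.326 (from standard normal table)

Standard error: SE = √(p̂(1-p̂)/n) = √(0.376000×0.624000/250) = 0.03063488

Margin of error: E = z* × SE = 2.326 × 0.03063488 = 0.071257

Z-interval: p̂ ± E = 0.376000 ± 0.071257 = (0.304743, 0.447257)

Rounded to 4 decimal places:

(0.3047, 0.4473)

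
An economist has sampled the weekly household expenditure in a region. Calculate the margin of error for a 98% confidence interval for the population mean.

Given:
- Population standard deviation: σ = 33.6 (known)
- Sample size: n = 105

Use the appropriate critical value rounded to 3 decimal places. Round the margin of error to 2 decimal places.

The population standard deviation σ is known, so use the z-interval margin of error formula.

For 98% confidence, z* = 2.326 (from standard normal table)

Margin of error formula for z-interval: E = z* × σ/√n

E = 2.326 × 33.6/√105
  = 2.326 × 3.279024
  = 7.6270

Rounded to 2 decimal places:

7.63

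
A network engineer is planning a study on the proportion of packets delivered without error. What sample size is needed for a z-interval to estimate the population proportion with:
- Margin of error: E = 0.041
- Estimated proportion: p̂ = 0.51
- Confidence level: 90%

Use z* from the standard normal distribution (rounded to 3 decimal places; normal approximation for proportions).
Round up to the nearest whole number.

Using z* for proportion z-interval (normal approximation).

For 90% confidence, z* = 1.645 (from standard normal table)

Sample size formula for proportion z-interval: n = z*²p̂(1-p̂)/E²

n = 1.645² × 0.51 × 0.49 / 0.041²
  = 2.706025 × 0.2499 / 0.001681
  = 402.2818

Round up to the nearest whole number: n = 403

403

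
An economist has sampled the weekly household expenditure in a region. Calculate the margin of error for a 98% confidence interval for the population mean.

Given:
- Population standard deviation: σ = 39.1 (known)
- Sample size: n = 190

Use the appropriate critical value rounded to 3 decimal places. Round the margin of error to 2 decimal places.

The population standard deviation σ is known, so use the z-interval margin of error formula.

For 98% confidence, z* = 2.326 (from standard normal table)

Margin of error formula for z-interval: E = z* × σ/√n

E = 2.326 × 39.1/√190
  = 2.326 × 2.836612
  = 6.5980

Rounded to 2 decimal places:

6.60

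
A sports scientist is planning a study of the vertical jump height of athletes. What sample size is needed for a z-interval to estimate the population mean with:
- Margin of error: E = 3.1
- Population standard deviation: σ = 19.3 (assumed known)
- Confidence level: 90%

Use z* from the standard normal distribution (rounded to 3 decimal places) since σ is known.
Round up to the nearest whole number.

Using z* since population σ is known (z-interval formula).

For 90% confidence, z* = 1.645 (from standard normal table)

Sample size formula for z-interval: n = (z*σ/E)²

n = (1.645 × 19.3 / 3.1)²
  = (10.241452)²
  = 104.8873

Round up to the nearest whole number: n = 105

105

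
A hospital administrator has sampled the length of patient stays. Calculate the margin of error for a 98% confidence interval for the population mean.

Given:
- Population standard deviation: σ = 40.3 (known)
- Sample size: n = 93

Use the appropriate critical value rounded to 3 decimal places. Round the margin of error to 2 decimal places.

The population standard deviation σ is known, so use the z-interval margin of error formula.

For 98% confidence, z* = 2.326 (from standard normal table)

Margin of error formula for z-interval: E = z* × σ/√n

E = 2.326 × 40.3/√93
  = 2.326 × 4.178915
  = 9.7202

Rounded to 2 decimal places:

9.72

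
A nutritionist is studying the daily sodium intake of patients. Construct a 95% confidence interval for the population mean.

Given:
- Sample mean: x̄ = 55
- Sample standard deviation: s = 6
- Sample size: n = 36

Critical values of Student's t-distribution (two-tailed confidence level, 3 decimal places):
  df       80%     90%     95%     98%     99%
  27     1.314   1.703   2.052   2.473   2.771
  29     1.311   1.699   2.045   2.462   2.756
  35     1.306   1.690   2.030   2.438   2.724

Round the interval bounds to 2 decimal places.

The population standard deviation σ is unknown (only the sample standard deviation s is given), so use a t-interval with df = n - 1 = 36 - 1 = 35.

For 95% confidence with df = 35, t* = 2.030 (from t-table)

Standard error: SE = s/√n = 6/√36 = 1.000000

Margin of error: E = t* × SE = 2.030 × 1.000000 = 2.0300

T-interval: x̄ ± E = 55 ± 2.0300 = (52.9700, 57.0300)

Rounded to 2 decimal places:

(52.97, 57.03)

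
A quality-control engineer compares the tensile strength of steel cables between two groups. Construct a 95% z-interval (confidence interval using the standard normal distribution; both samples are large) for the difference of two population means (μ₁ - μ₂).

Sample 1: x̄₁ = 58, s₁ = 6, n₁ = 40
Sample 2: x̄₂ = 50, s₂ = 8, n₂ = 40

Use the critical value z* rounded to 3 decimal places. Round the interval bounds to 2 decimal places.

Both samples are large (n₁ = 40 ≥ 30, n₂ = 40 ≥ 30), so a z-interval for the difference of means applies.

Point estimate: x̄₁ - x̄₂ = 58 - 50 = 8

Standard error: SE = √(s₁²/n₁ + s₂²/n₂)
= √(6²/40 + 8²/40)
= √(0.900000 + 1.600000)
= 1.581139

For 95% confidence, z* = 1.96 (from standard normal table)
Margin of error: E = z* × SE = 1.96 × 1.581139 = 3.0990

Z-interval: (x̄₁ - x̄₂) ± E = 8 ± 3.0990 = (4.9010, 11.0990)

Rounded to 2 decimal places:

(4.90, 11.10)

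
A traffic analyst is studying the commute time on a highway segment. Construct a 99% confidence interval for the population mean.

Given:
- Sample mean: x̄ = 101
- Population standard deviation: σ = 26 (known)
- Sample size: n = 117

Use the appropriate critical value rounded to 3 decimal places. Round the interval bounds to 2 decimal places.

The population standard deviation σ is known, so use a z-interval (standard normal critical value).

For 99% confidence, z* = 2.576 (from standard normal table)

Standard error: SE = σ/√n = 26/√117 = 2.403701

Margin of error: E = z* × SE = 2.576 × 2.403701 = 6.1919

Z-interval: x̄ ± E = 101 ± 6.1919 = (94.8081, 107.1919)

Rounded to 2 decimal places:

(94.81, 107.19)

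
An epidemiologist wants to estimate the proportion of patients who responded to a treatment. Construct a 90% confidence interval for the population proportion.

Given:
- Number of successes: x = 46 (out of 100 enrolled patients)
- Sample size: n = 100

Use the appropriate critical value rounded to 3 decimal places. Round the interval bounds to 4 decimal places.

Sample proportion: p̂ = 46/100 = 0.460000

Check conditions for normal approximation:
  np̂ = 46 ≥ 10 ✓
  n(1-p̂) = 54 ≥ 10 ✓

The sample is large enough, so use a z-interval (normal approximation) for the proportion.

For 90% confidence, z* = 1.645 (from standard normal table)

Standard error: SE = √(p̂(1-p̂)/n) = √(0.460000×0.540000/100) = 0.04983974

Margin of error: E = z* × SE = 1.645 × 0.04983974 = 0.081986

Z-interval: p̂ ± E = 0.460000 ± 0.081986 = (0.378014, 0.541986)

Rounded to 4 decimal places:

(0.3780, 0.5420)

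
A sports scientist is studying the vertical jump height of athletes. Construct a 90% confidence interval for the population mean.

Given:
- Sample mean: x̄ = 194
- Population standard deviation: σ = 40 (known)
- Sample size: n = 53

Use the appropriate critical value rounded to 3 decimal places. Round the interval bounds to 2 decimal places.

The population standard deviation σ is known, so use a z-interval (standard normal critical value).

For 90% confidence, z* = 1.645 (from standard normal table)

Standard error: SE = σ/√n = 40/√53 = 5.494423

Margin of error: E = z* × SE = 1.645 × 5.494423 = 9.0383

Z-interval: x̄ ± E = 194 ± 9.0383 = (184.9617, 203.0383)

Rounded to 2 decimal places:

(184.96, 203.04)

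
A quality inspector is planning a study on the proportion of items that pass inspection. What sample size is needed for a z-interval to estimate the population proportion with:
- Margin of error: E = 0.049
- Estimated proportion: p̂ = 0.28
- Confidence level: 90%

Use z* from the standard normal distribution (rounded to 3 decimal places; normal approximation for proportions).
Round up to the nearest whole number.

Using z* for proportion z-interval (normal approximation).

For 90% confidence, z* = 1.645 (from standard normal table)

Sample size formula for proportion z-interval: n = z*²p̂(1-p̂)/E²

n = 1.645² × 0.28 × 0.72 / 0.049²
  = 2.706025 × 0.2016 / 0.002401
  = 227.2114

Round up to the nearest whole number: n = 228

228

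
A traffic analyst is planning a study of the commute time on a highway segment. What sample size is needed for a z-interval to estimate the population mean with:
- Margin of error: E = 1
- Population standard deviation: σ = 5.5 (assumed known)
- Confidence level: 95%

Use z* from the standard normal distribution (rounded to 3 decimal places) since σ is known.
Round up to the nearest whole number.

Using z* since population σ is known (z-interval formula).

For 95% confidence, z* = 1.96 (from standard normal table)

Sample size formula for z-interval: n = (z*σ/E)²

n = (1.96 × 5.5 / 1)²
  = (10.780000)²
  = 116.2084

Round up to the nearest whole number: n = 117

117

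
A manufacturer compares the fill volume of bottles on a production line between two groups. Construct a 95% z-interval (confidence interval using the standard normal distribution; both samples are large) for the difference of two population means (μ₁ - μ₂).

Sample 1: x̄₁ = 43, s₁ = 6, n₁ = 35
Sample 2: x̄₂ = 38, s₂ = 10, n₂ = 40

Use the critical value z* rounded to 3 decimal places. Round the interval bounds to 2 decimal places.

Both samples are large (n₁ = 35 ≥ 30, n₂ = 40 ≥ 30), so a z-interval for the difference of means applies.

Point estimate: x̄₁ - x̄₂ = 43 - 38 = 5

Standard error: SE = √(s₁²/n₁ + s₂²/n₂)
= √(6²/35 + 10²/40)
= √(1.028571 + 2.500000)
= 1.878449

For 95% confidence, z* = 1.96 (from standard normal table)
Margin of error: E = z* × SE = 1.96 × 1.878449 = 3.6818

Z-interval: (x̄₁ - x̄₂) ± E = 5 ± 3.6818 = (1.3182, 8.6818)

Rounded to 2 decimal places:

(1.32, 8.68)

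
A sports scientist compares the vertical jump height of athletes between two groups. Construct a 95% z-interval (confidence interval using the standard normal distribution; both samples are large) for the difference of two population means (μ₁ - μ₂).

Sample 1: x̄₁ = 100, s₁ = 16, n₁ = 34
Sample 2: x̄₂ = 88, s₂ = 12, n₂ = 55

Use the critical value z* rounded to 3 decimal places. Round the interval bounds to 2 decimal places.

Both samples are large (n₁ = 34 ≥ 30, n₂ = 55 ≥ 30), so a z-interval for the difference of means applies.

Point estimate: x̄₁ - x̄₂ = 100 - 88 = 12

Standard error: SE = √(s₁²/n₁ + s₂²/n₂)
= √(16²/34 + 12²/55)
= √(7.529412 + 2.618182)
= 3.185529

For 95% confidence, z* = 1.96 (from standard normal table)
Margin of error: E = z* × SE = 1.96 × 3.185529 = 6.2436

Z-interval: (x̄₁ - x̄₂) ± E = 12 ± 6.2436 = (5.7564, 18.2436)

Rounded to 2 decimal places:

(5.76, 18.24)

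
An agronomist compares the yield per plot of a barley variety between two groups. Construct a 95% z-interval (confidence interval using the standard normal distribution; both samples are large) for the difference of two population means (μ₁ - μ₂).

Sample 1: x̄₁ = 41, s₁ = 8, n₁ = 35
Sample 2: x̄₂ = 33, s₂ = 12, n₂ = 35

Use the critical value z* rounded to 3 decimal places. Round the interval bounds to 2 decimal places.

Both samples are large (n₁ = 35 ≥ 30, n₂ = 35 ≥ 30), so a z-interval for the difference of means applies.

Point estimate: x̄₁ - x̄₂ = 41 - 33 = 8

Standard error: SE = √(s₁²/n₁ + s₂²/n₂)
= √(8²/35 + 12²/35)
= √(1.828571 + 4.114286)
= 2.437798

For 95% confidence, z* = 1.96 (from standard normal table)
Margin of error: E = z* × SE = 1.96 × 2.437798 = 4.7781

Z-interval: (x̄₁ - x̄₂) ± E = 8 ± 4.7781 = (3.2219, 12.7781)

Rounded to 2 decimal places:

(3.22, 12.78)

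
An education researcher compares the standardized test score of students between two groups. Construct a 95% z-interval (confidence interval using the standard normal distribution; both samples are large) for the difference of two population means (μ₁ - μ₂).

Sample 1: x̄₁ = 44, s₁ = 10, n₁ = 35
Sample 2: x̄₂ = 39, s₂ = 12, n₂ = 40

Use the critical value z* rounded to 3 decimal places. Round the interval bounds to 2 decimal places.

Both samples are large (n₁ = 35 ≥ 30, n₂ = 40 ≥ 30), so a z-interval for the difference of means applies.

Point estimate: x̄₁ - x̄₂ = 44 - 39 = 5

Standard error: SE = √(s₁²/n₁ + s₂²/n₂)
= √(10²/35 + 12²/40)
= √(2.857143 + 3.600000)
= 2.541091

For 95% confidence, z* = 1.96 (from standard normal table)
Margin of error: E = z* × SE = 1.96 × 2.541091 = 4.9805

Z-interval: (x̄₁ - x̄₂) ± E = 5 ± 4.9805 = (0.0195, 9.9805)

Rounded to 2 decimal places:

(0.02, 9.98)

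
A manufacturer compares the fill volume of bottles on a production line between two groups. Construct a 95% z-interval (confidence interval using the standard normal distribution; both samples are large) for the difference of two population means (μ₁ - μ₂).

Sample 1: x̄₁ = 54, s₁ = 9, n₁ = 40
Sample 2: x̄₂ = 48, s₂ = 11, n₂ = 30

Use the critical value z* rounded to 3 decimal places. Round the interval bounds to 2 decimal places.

Both samples are large (n₁ = 40 ≥ 30, n₂ = 30 ≥ 30), so a z-interval for the difference of means applies.

Point estimate: x̄₁ - x̄₂ = 54 - 48 = 6

Standard error: SE = √(s₁²/n₁ + s₂²/n₂)
= √(9²/40 + 11²/30)
= √(2.025000 + 4.033333)
= 2.461368

For 95% confidence, z* = 1.96 (from standard normal table)
Margin of error: E = z* × SE = 1.96 × 2.461368 = 4.8243

Z-interval: (x̄₁ - x̄₂) ± E = 6 ± 4.8243 = (1.1757, 10.8243)

Rounded to 2 decimal places:

(1.18, 10.82)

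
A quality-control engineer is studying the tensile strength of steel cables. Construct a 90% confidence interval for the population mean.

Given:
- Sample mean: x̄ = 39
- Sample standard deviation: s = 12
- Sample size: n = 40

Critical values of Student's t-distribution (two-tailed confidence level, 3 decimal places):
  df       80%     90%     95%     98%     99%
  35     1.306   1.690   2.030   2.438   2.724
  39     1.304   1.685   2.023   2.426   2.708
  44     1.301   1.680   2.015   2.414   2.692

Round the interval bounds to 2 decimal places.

The population standard deviation σ is unknown (only the sample standard deviation s is given), so use a t-interval with df = n - 1 = 40 - 1 = 39.

For 90% confidence with df = 39, t* = 1.685 (from t-table)

Standard error: SE = s/√n = 12/√40 = 1.897367

Margin of error: E = t* × SE = 1.685 × 1.897367 = 3.1971

T-interval: x̄ ± E = 39 ± 3.1971 = (35.8029, 42.1971)

Rounded to 2 decimal places:

(35.80, 42.20)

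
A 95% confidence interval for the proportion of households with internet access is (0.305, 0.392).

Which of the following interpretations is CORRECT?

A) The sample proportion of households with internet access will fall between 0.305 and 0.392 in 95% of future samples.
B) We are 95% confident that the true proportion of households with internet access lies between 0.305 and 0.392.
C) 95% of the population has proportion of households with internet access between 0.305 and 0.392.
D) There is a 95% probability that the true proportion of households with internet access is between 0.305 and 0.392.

A confidence interval represents our confidence in the procedure, not a probability statement about the parameter.

Key concept: If we repeated this sampling process many times and computed a 95% CI each time, about 95% of those intervals would contain the true population parameter.

For this specific interval (0.305, 0.392):
- Midpoint (point estimate): 0.3485
- Margin of error: 0.0435

The correct interpretation is the one stating confidence that the true parameter lies in the interval — option B.

B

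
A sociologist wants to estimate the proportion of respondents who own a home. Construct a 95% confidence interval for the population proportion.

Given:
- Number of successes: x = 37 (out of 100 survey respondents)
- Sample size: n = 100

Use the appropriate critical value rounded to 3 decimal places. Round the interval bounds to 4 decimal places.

Sample proportion: p̂ = 37/100 = 0.370000

Check conditions for normal approximation:
  np̂ = 37 ≥ 10 ✓
  n(1-p̂) = 63 ≥ 10 ✓

The sample is large enough, so use a z-interval (normal approximation) for the proportion.

For 95% confidence, z* = 1.96 (from standard normal table)

Standard error: SE = √(p̂(1-p̂)/n) = √(0.370000×0.630000/100) = 0.04828043

Margin of error: E = z* × SE = 1.96 × 0.04828043 = 0.094630

Z-interval: p̂ ± E = 0.370000 ± 0.094630 = (0.275370, 0.464630)

Rounded to 4 decimal places:

(0.2754, 0.4646)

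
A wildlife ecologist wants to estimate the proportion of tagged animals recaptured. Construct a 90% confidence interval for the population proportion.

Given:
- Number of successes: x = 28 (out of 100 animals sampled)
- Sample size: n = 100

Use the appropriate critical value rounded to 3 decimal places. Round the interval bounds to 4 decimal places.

Sample proportion: p̂ = 28/100 = 0.280000

Check conditions for normal approximation:
  np̂ = 28 ≥ 10 ✓
  n(1-p̂) = 72 ≥ 10 ✓

The sample is large enough, so use a z-interval (normal approximation) for the proportion.

For 90% confidence, z* = 1.645 (from standard normal table)

Standard error: SE = √(p̂(1-p̂)/n) = √(0.280000×0.720000/100) = 0.04489989

Margin of error: E = z* × SE = 1.645 × 0.04489989 = 0.073860

Z-interval: p̂ ± E = 0.280000 ± 0.073860 = (0.206140, 0.353860)

Rounded to 4 decimal places:

(0.2061, 0.3539)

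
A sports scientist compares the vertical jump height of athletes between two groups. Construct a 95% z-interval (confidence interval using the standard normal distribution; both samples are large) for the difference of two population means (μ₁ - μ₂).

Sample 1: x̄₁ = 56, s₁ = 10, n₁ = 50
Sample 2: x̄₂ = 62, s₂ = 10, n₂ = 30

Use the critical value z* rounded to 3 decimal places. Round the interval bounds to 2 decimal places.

Both samples are large (n₁ = 50 ≥ 30, n₂ = 30 ≥ 30), so a z-interval for the difference of means applies.

Point estimate: x̄₁ - x̄₂ = 56 - 62 = -6

Standard error: SE = √(s₁²/n₁ + s₂²/n₂)
= √(10²/50 + 10²/30)
= √(2.000000 + 3.333333)
= 2.309401

For 95% confidence, z* = 1.96 (from standard normal table)
Margin of error: E = z* × SE = 1.96 × 2.309401 = 4.5264

Z-interval: (x̄₁ - x̄₂) ± E = -6 ± 4.5264 = (-10.5264, -1.4736)

Rounded to 2 decimal places:

(-10.53, -1.47)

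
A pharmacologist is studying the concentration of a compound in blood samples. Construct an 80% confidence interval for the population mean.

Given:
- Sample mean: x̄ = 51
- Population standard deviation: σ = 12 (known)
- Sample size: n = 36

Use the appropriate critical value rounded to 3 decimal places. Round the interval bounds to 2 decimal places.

The population standard deviation σ is known, so use a z-interval (standard normal critical value).

For 80% confidence, z* = 1.282 (from standard normal table)

Standard error: SE = σ/√n = 12/√36 = 2.000000

Margin of error: E = z* × SE = 1.282 × 2.000000 = 2.5640

Z-interval: x̄ ± E = 51 ± 2.5640 = (48.4360, 53.5640)

Rounded to 2 decimal places:

(48.44, 53.56)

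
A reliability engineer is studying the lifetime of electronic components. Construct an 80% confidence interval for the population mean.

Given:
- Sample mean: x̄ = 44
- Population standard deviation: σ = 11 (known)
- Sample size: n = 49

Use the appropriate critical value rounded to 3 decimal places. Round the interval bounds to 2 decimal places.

The population standard deviation σ is known, so use a z-interval (standard normal critical value).

For 80% confidence, z* = 1.282 (from standard normal table)

Standard error: SE = σ/√n = 11/√49 = 1.571429

Margin of error: E = z* × SE = 1.282 × 1.571429 = 2.0146

Z-interval: x̄ ± E = 44 ± 2.0146 = (41.9854, 46.0146)

Rounded to 2 decimal places:

(41.99, 46.01)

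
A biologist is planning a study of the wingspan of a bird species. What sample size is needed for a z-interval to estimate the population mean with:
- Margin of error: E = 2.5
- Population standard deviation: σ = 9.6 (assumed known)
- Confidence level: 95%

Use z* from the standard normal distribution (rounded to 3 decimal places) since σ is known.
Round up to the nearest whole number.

Using z* since population σ is known (z-interval formula).

For 95% confidence, z* = 1.96 (from standard normal table)

Sample size formula for z-interval: n = (z*σ/E)²

n = (1.96 × 9.6 / 2.5)²
  = (7.526400)²
  = 56.6467

Round up to the nearest whole number: n = 57

57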